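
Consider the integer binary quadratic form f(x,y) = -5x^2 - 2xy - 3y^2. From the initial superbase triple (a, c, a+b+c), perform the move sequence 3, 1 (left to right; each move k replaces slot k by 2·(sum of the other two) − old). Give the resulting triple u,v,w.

start (-5,-3,-10) = (f(1,0),f(0,1),f(1,1))
replace slot 3: 2·((-5)+(-3)) − (-10) = -6 → (-5,-3,-6)
replace slot 1: 2·((-3)+(-6)) − (-5) = -13 → (-13,-3,-6)

-13,-3,-6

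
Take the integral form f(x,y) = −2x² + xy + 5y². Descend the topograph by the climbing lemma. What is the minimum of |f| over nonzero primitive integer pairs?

descent: ρ → (5,-1,-2)
descent: ρ → (-2,5,2)  [lands on river]
river: ρ → (2,3,-4)
river: ρ → (-4,5,1)
river: ρ → (1,5,-4)
river: ρ → (-4,3,2)
river: ρ → (2,5,-2)
river: ρ → (-2,3,4)
river: ρ → (4,5,-1)
river: ρ → (-1,5,4)
river: ρ → (4,3,-2)
closes: descent 2, river 10
min |a| on river = 1

1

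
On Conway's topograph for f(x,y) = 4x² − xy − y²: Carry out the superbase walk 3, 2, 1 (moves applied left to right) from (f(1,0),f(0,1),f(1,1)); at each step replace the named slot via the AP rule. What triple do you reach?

start (4,-1,2) = (f(1,0),f(0,1),f(1,1))
replace slot 3: 2·(4+(-1)) − 2 = 4 → (4,-1,4)
replace slot 2: 2·(4+4) − (-1) = 17 → (4,17,4)
replace slot 1: 2·(17+4) − 4 = 38 → (38,17,4)

38,17,4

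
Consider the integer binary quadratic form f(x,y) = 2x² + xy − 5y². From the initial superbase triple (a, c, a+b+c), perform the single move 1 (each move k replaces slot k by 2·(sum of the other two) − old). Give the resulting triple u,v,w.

start (2,-5,-2) = (f(1,0),f(0,1),f(1,1))
replace slot 1: 2·((-5)+(-2)) − 2 = -16 → (-16,-5,-2)

-16,-5,-2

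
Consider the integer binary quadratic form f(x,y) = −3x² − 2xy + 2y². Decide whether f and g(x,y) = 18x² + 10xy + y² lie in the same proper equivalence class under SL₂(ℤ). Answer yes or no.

D₁ = 28, D₂ = 28
river cycle of f (length 4): (2, 2, -3), (-3, 4, 1), (1, 4, -3), (-3, 2, 2)
river cycle of g (length 4): (1, 4, -3), (-3, 2, 2), (2, 2, -3), (-3, 4, 1)
cycles coincide ⇒ equivalent

yes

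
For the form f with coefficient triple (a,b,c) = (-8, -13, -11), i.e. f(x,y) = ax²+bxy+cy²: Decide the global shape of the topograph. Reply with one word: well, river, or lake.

D = b²−4ac = (-13)² − 4·(-8)·(-11) = -183
D < 0 ⇒ definite ⇒ every region one sign ⇒ single well

well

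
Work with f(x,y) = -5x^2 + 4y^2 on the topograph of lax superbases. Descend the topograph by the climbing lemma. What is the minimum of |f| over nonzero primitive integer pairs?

descent: ρ → (4,8,-1)  [lands on river]
river: ρ → (-1,8,4)
closes: descent 1, river 2
min |a| on river = 1

1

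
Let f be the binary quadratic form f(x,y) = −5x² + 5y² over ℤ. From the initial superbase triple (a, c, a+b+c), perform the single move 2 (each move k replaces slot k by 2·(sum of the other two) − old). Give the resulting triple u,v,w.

start (-5,5,0) = (f(1,0),f(0,1),f(1,1))
replace slot 2: 2·((-5)+0) − 5 = -15 → (-5,-15,0)

-5,-15,0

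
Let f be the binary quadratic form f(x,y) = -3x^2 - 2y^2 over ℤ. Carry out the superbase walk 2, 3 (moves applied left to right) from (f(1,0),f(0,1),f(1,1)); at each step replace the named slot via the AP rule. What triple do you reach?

start (-3,-2,-5) = (f(1,0),f(0,1),f(1,1))
replace slot 2: 2·((-3)+(-5)) − (-2) = -14 → (-3,-14,-5)
replace slot 3: 2·((-3)+(-14)) − (-5) = -29 → (-3,-14,-29)

-3,-14,-29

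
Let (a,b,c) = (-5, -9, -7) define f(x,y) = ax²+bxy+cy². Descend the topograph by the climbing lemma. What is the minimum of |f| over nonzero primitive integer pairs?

translate: b→-1 (≡9 mod 10), so (5,9,7)→(5,-1,3)
flip: (5,-1,3)→(3,1,5)
reduced (well bottom): (3,1,5) with a≤c, −a<b≤a
well minimum |f| = |-3| = 3 (negative-definite)

3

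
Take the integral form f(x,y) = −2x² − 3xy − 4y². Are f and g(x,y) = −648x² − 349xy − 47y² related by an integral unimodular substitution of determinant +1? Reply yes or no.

D₁ = -23, D₂ = -23
f is negative-definite; reduce −f:
−f: translate: b→-1 (≡3 mod 4), so (2,3,4)→(2,-1,3)
−f: reduced (well bottom): (2,-1,3) with a≤c, −a<b≤a
flip sign back: reduced form of f is (-2,1,-3)
g is negative-definite; reduce −g:
−g: flip: (648,349,47)→(47,-349,648)
−g: translate: b→27 (≡-349 mod 94), so (47,-349,648)→(47,27,4)
−g: flip: (47,27,4)→(4,-27,47)
−g: translate: b→-3 (≡-27 mod 8), so (4,-27,47)→(4,-3,2)
−g: flip: (4,-3,2)→(2,3,4)
−g: translate: b→-1 (≡3 mod 4), so (2,3,4)→(2,-1,3)
−g: reduced (well bottom): (2,-1,3) with a≤c, −a<b≤a
flip sign back: reduced form of g is (-2,1,-3)
reduced forms (-2, 1, -3) vs (-2, 1, -3) ⇒ equivalent

yes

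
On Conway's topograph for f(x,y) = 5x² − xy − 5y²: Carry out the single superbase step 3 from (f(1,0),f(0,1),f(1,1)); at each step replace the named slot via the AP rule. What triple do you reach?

start (5,-5,-1) = (f(1,0),f(0,1),f(1,1))
replace slot 3: 2·(5+(-5)) − (-1) = 1 → (5,-5,1)

5,-5,1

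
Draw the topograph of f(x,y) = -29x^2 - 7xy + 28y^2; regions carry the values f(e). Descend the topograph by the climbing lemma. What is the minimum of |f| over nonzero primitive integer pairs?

descent: ρ → (28,7,-29)  [lands on river]
river: ρ → (-29,51,6)
river: ρ → (6,57,-2)
river: ρ → (-2,55,34)
river: ρ → (34,13,-23)
river: ρ → (-23,33,24)
river: ρ → (24,15,-32)
river: ρ → (-32,49,7)
river: ρ → (7,49,-32)
river: ρ → (-32,15,24)
river: ρ → (24,33,-23)
river: ρ → (-23,13,34)
river: ρ → (34,55,-2)
river: ρ → (-2,57,6)
river: ρ → (6,51,-29)
river: ρ → (-29,7,28)
river: ρ → (28,49,-8)
river: ρ → (-8,47,34)
river: ρ → (34,21,-21)
river: ρ → (-21,21,34)
river: ρ → (34,47,-8)
river: ρ → (-8,49,28)
closes: descent 1, river 22
min |a| on river = 2

2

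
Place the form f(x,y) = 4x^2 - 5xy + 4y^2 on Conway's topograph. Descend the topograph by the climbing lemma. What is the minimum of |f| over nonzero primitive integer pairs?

translate: b→3 (≡-5 mod 8), so (4,-5,4)→(4,3,3)
flip: (4,3,3)→(3,-3,4)
translate: b→3 (≡-3 mod 6), so (3,-3,4)→(3,3,4)
reduced (well bottom): (3,3,4) with a≤c, −a<b≤a
well minimum = a = 3

3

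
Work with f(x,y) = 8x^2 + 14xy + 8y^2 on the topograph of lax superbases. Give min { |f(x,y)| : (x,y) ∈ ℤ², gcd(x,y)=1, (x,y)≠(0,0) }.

translate: b→-2 (≡14 mod 16), so (8,14,8)→(8,-2,2)
flip: (8,-2,2)→(2,2,8)
reduced (well bottom): (2,2,8) with a≤c, −a<b≤a
well minimum = a = 2

2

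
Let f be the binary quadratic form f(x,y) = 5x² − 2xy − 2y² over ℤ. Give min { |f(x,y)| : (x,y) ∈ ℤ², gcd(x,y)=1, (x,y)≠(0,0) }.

descent: ρ → (-2,6,1)  [lands on river]
river: ρ → (1,6,-2)
closes: descent 1, river 2
min |a| on river = 1

1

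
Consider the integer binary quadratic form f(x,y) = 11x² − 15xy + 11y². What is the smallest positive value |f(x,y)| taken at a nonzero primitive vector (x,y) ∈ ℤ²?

translate: b→7 (≡-15 mod 22), so (11,-15,11)→(11,7,7)
flip: (11,7,7)→(7,-7,11)
translate: b→7 (≡-7 mod 14), so (7,-7,11)→(7,7,11)
reduced (well bottom): (7,7,11) with a≤c, −a<b≤a
well minimum = a = 7

7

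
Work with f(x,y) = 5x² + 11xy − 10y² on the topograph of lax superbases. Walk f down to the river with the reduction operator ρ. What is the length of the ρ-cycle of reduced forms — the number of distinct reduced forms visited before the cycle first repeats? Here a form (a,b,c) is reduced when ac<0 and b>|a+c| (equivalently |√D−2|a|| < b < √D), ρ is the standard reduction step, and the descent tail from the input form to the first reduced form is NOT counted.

D = 321, ⌊√D⌋ = 17
river: ρ → (-10,9,6)
river: ρ → (6,15,-4)
river: ρ → (-4,17,2)
river: ρ → (2,15,-12)
river: ρ → (-12,9,5)
river: ρ → (5,11,-10)
ρ-cycle length = 6 (tail of 0 descent steps not counted)

6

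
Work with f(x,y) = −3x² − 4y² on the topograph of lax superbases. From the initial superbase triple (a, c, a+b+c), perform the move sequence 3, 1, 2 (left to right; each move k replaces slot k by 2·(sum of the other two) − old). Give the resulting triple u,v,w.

start (-3,-4,-7) = (f(1,0),f(0,1),f(1,1))
replace slot 3: 2·((-3)+(-4)) − (-7) = -7 → (-3,-4,-7)
replace slot 1: 2·((-4)+(-7)) − (-3) = -19 → (-19,-4,-7)
replace slot 2: 2·((-19)+(-7)) − (-4) = -48 → (-19,-48,-7)

-19,-48,-7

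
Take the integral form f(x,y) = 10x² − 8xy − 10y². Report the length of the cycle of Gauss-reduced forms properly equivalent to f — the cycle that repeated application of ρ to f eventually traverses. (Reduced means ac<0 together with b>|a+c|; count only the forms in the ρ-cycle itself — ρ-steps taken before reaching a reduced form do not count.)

D = 464, ⌊√D⌋ = 21
descent: ρ → (-10,8,10)  [lands on river]
river: ρ → (10,12,-8)
river: ρ → (-8,20,2)
river: ρ → (2,20,-8)
river: ρ → (-8,12,10)
river: ρ → (10,8,-10)
river: ρ → (-10,12,8)
river: ρ → (8,20,-2)
river: ρ → (-2,20,8)
river: ρ → (8,12,-10)
ρ-cycle length = 10 (tail of 1 descent step not counted)

10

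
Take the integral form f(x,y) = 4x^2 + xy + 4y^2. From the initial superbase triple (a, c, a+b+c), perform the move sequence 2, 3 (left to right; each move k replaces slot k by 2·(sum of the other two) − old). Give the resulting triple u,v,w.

start (4,4,9) = (f(1,0),f(0,1),f(1,1))
replace slot 2: 2·(4+9) − 4 = 22 → (4,22,9)
replace slot 3: 2·(4+22) − 9 = 43 → (4,22,43)

4,22,43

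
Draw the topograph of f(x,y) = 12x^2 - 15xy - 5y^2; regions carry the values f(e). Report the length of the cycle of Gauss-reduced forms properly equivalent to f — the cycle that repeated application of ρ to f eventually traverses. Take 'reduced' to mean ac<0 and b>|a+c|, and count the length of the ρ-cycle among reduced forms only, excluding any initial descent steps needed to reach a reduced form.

D = 465, ⌊√D⌋ = 21
descent: ρ → (-5,15,12)  [lands on river]
river: ρ → (12,9,-8)
river: ρ → (-8,7,13)
river: ρ → (13,19,-2)
river: ρ → (-2,21,3)
river: ρ → (3,21,-2)
river: ρ → (-2,19,13)
river: ρ → (13,7,-8)
river: ρ → (-8,9,12)
river: ρ → (12,15,-5)
ρ-cycle length = 10 (tail of 1 descent step not counted)

10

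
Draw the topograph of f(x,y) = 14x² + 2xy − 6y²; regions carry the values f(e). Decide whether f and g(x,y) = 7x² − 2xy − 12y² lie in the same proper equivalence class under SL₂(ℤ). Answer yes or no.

D₁ = 340, D₂ = 340
river cycle of f (length 6): (-6, 10, 10), (10, 10, -6), (-6, 14, 6), (6, 10, -10), (-10, 10, 6), (6, 14, -6)
river cycle of g (length 14): (7, 12, -7), (-7, 16, 3), (3, 14, -12), (-12, 10, 5), (5, 10, -12), (-12, 14, 3), (3, 16, -7), (-7, 12, 7), (7, 16, -3), (-3, 14, 12), … (4 more)
cycles differ ⇒ inequivalent

no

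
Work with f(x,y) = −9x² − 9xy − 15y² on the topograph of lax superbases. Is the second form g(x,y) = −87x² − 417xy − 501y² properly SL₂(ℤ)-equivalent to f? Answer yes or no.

D₁ = -459, D₂ = -459
f is negative-definite; reduce −f:
−f: reduced (well bottom): (9,9,15) with a≤c, −a<b≤a
flip sign back: reduced form of f is (-9,-9,-15)
g is negative-definite; reduce −g:
−g: translate: b→69 (≡417 mod 174), so (87,417,501)→(87,69,15)
−g: flip: (87,69,15)→(15,-69,87)
−g: translate: b→-9 (≡-69 mod 30), so (15,-69,87)→(15,-9,9)
−g: flip: (15,-9,9)→(9,9,15)
−g: reduced (well bottom): (9,9,15) with a≤c, −a<b≤a
flip sign back: reduced form of g is (-9,-9,-15)
reduced forms (-9, -9, -15) vs (-9, -9, -15) ⇒ equivalent

yes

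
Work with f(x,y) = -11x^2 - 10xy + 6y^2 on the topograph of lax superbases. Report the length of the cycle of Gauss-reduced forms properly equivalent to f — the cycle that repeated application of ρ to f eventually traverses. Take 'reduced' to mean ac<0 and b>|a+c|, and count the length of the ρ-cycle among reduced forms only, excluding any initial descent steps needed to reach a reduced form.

D = 364, ⌊√D⌋ = 19
descent: ρ → (6,10,-11)  [lands on river]
river: ρ → (-11,12,5)
river: ρ → (5,18,-2)
river: ρ → (-2,18,5)
river: ρ → (5,12,-11)
river: ρ → (-11,10,6)
river: ρ → (6,14,-7)
river: ρ → (-7,14,6)
ρ-cycle length = 8 (tail of 1 descent step not counted)

8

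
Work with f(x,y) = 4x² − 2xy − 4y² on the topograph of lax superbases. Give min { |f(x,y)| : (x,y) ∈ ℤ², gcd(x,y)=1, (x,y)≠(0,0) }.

descent: ρ → (-4,2,4)  [lands on river]
river: ρ → (4,6,-2)
river: ρ → (-2,6,4)
river: ρ → (4,2,-4)
river: ρ → (-4,6,2)
river: ρ → (2,6,-4)
closes: descent 1, river 6
min |a| on river = 2

2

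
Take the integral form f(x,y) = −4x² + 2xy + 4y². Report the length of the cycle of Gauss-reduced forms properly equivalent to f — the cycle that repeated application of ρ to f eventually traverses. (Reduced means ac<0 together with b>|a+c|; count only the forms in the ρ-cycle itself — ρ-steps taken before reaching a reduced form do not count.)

D = 68, ⌊√D⌋ = 8
river: ρ → (4,6,-2)
river: ρ → (-2,6,4)
river: ρ → (4,2,-4)
river: ρ → (-4,6,2)
river: ρ → (2,6,-4)
river: ρ → (-4,2,4)
ρ-cycle length = 6 (tail of 0 descent steps not counted)

6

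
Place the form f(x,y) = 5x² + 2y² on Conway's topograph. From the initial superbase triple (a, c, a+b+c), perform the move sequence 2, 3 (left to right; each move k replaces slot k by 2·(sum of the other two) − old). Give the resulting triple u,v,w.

start (5,2,7) = (f(1,0),f(0,1),f(1,1))
replace slot 2: 2·(5+7) − 2 = 22 → (5,22,7)
replace slot 3: 2·(5+22) − 7 = 47 → (5,22,47)

5,22,47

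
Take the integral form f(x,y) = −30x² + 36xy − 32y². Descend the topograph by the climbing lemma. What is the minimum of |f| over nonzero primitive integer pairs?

translate: b→24 (≡-36 mod 60), so (30,-36,32)→(30,24,26)
flip: (30,24,26)→(26,-24,30)
reduced (well bottom): (26,-24,30) with a≤c, −a<b≤a
well minimum |f| = |-26| = 26 (negative-definite)

26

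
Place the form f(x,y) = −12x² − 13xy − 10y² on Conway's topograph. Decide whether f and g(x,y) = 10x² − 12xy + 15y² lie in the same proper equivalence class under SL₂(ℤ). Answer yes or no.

D₁ = -311, D₂ = -456
discriminants differ ⇒ not SL₂(ℤ)-equivalent

no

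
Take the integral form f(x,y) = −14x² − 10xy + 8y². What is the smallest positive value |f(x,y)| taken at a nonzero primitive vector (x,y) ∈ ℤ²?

descent: ρ → (8,10,-14)  [lands on river]
river: ρ → (-14,18,4)
river: ρ → (4,22,-4)
river: ρ → (-4,18,14)
river: ρ → (14,10,-8)
river: ρ → (-8,22,2)
river: ρ → (2,22,-8)
river: ρ → (-8,10,14)
river: ρ → (14,18,-4)
river: ρ → (-4,22,4)
river: ρ → (4,18,-14)
river: ρ → (-14,10,8)
river: ρ → (8,22,-2)
river: ρ → (-2,22,8)
closes: descent 1, river 14
min |a| on river = 2

2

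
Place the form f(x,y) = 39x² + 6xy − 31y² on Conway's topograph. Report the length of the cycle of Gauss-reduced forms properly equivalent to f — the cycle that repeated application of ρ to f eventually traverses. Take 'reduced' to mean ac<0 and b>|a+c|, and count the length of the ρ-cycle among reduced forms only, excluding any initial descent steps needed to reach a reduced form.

D = 4872, ⌊√D⌋ = 69
descent: ρ → (-31,56,14)  [lands on river]
river: ρ → (14,56,-31)
river: ρ → (-31,68,2)
river: ρ → (2,68,-31)
ρ-cycle length = 4 (tail of 1 descent step not counted)

4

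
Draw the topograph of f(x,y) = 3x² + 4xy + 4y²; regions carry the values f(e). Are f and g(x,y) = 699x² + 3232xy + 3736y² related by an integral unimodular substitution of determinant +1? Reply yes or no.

D₁ = -32, D₂ = -32
f: translate: b→-2 (≡4 mod 6), so (3,4,4)→(3,-2,3)
f: flip: (3,-2,3)→(3,2,3)
f: reduced (well bottom): (3,2,3) with a≤c, −a<b≤a
g: translate: b→436 (≡3232 mod 1398), so (699,3232,3736)→(699,436,68)
g: flip: (699,436,68)→(68,-436,699)
g: translate: b→-28 (≡-436 mod 136), so (68,-436,699)→(68,-28,3)
g: flip: (68,-28,3)→(3,28,68)
g: translate: b→-2 (≡28 mod 6), so (3,28,68)→(3,-2,3)
g: flip: (3,-2,3)→(3,2,3)
g: reduced (well bottom): (3,2,3) with a≤c, −a<b≤a
reduced forms (3, 2, 3) vs (3, 2, 3) ⇒ equivalent

yes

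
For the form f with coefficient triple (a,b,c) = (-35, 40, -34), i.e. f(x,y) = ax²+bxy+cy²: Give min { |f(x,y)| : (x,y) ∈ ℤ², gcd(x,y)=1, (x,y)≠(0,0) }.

translate: b→30 (≡-40 mod 70), so (35,-40,34)→(35,30,29)
flip: (35,30,29)→(29,-30,35)
translate: b→28 (≡-30 mod 58), so (29,-30,35)→(29,28,34)
reduced (well bottom): (29,28,34) with a≤c, −a<b≤a
well minimum |f| = |-29| = 29 (negative-definite)

29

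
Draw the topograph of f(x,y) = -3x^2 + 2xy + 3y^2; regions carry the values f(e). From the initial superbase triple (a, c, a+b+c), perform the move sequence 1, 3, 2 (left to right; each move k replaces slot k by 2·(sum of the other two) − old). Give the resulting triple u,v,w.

start (-3,3,2) = (f(1,0),f(0,1),f(1,1))
replace slot 1: 2·(3+2) − (-3) = 13 → (13,3,2)
replace slot 3: 2·(13+3) − 2 = 30 → (13,3,30)
replace slot 2: 2·(13+30) − 3 = 83 → (13,83,30)

13,83,30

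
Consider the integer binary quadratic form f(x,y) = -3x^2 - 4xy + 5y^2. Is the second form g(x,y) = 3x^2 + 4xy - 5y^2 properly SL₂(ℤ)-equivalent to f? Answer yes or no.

D₁ = 76, D₂ = 76
river cycle of f (length 6): (5, 4, -3), (-3, 8, 1), (1, 8, -3), (-3, 4, 5), (5, 6, -2), (-2, 6, 5)
river cycle of g (length 6): (-5, 6, 2), (2, 6, -5), (-5, 4, 3), (3, 8, -1), (-1, 8, 3), (3, 4, -5)
cycles differ ⇒ inequivalent

no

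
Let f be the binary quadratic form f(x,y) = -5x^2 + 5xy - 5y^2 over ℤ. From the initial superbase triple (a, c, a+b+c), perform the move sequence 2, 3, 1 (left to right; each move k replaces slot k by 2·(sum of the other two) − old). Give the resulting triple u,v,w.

start (-5,-5,-5) = (f(1,0),f(0,1),f(1,1))
replace slot 2: 2·((-5)+(-5)) − (-5) = -15 → (-5,-15,-5)
replace slot 3: 2·((-5)+(-15)) − (-5) = -35 → (-5,-15,-35)
replace slot 1: 2·((-15)+(-35)) − (-5) = -95 → (-95,-15,-35)

-95,-15,-35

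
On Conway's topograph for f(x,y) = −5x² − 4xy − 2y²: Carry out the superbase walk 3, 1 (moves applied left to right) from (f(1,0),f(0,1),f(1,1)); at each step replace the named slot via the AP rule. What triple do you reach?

start (-5,-2,-11) = (f(1,0),f(0,1),f(1,1))
replace slot 3: 2·((-5)+(-2)) − (-11) = -3 → (-5,-2,-3)
replace slot 1: 2·((-2)+(-3)) − (-5) = -5 → (-5,-2,-3)

-5,-2,-3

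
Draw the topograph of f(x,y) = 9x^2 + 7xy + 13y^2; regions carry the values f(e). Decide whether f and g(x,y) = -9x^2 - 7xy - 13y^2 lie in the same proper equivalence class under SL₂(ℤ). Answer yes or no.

D₁ = -419, D₂ = -419
f: reduced (well bottom): (9,7,13) with a≤c, −a<b≤a
g is negative-definite; reduce −g:
−g: reduced (well bottom): (9,7,13) with a≤c, −a<b≤a
flip sign back: reduced form of g is (-9,-7,-13)
reduced forms (9, 7, 13) vs (-9, -7, -13) ⇒ inequivalent

no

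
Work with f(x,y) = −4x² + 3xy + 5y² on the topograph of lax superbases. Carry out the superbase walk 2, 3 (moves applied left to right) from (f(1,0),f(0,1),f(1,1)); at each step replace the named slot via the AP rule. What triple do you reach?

start (-4,5,4) = (f(1,0),f(0,1),f(1,1))
replace slot 2: 2·((-4)+4) − 5 = -5 → (-4,-5,4)
replace slot 3: 2·((-4)+(-5)) − 4 = -22 → (-4,-5,-22)

-4,-5,-22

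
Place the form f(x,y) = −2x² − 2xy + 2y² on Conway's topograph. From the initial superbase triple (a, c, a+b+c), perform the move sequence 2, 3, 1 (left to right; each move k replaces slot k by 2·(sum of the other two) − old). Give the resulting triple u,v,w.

start (-2,2,-2) = (f(1,0),f(0,1),f(1,1))
replace slot 2: 2·((-2)+(-2)) − 2 = -10 → (-2,-10,-2)
replace slot 3: 2·((-2)+(-10)) − (-2) = -22 → (-2,-10,-22)
replace slot 1: 2·((-10)+(-22)) − (-2) = -62 → (-62,-10,-22)

-62,-10,-22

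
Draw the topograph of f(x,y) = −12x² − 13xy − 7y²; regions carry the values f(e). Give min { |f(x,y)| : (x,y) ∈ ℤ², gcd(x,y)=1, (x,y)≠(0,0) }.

translate: b→-11 (≡13 mod 24), so (12,13,7)→(12,-11,6)
flip: (12,-11,6)→(6,11,12)
translate: b→-1 (≡11 mod 12), so (6,11,12)→(6,-1,7)
reduced (well bottom): (6,-1,7) with a≤c, −a<b≤a
well minimum |f| = |-6| = 6 (negative-definite)

6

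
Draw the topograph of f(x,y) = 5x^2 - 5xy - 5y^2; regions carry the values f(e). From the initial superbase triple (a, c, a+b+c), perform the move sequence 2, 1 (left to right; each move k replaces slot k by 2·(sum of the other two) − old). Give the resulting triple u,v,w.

start (5,-5,-5) = (f(1,0),f(0,1),f(1,1))
replace slot 2: 2·(5+(-5)) − (-5) = 5 → (5,5,-5)
replace slot 1: 2·(5+(-5)) − 5 = -5 → (-5,5,-5)

-5,5,-5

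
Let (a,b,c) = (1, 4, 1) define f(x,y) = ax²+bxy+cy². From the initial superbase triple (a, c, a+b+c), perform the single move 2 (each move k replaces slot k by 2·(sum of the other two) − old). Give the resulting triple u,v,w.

start (1,1,6) = (f(1,0),f(0,1),f(1,1))
replace slot 2: 2·(1+6) − 1 = 13 → (1,13,6)

1,13,6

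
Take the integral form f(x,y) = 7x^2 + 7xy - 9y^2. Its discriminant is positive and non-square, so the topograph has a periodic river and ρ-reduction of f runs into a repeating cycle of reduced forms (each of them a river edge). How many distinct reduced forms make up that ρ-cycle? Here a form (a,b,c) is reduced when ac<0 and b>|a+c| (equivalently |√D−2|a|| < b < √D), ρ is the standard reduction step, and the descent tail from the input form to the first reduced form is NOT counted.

D = 301, ⌊√D⌋ = 17
river: ρ → (-9,11,5)
river: ρ → (5,9,-11)
river: ρ → (-11,13,3)
river: ρ → (3,17,-1)
river: ρ → (-1,17,3)
river: ρ → (3,13,-11)
river: ρ → (-11,9,5)
river: ρ → (5,11,-9)
river: ρ → (-9,7,7)
river: ρ → (7,7,-9)
ρ-cycle length = 10 (tail of 0 descent steps not counted)

10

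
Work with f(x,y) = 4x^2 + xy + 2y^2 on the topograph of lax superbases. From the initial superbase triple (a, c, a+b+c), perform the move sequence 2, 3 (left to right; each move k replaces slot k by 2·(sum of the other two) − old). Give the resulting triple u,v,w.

start (4,2,7) = (f(1,0),f(0,1),f(1,1))
replace slot 2: 2·(4+7) − 2 = 20 → (4,20,7)
replace slot 3: 2·(4+20) − 7 = 41 → (4,20,41)

4,20,41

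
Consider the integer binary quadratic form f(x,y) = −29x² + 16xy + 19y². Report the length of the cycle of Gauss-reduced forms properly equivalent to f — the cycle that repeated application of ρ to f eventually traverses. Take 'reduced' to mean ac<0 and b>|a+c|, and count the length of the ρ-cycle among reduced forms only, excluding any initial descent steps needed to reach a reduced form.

D = 2460, ⌊√D⌋ = 49
river: ρ → (19,22,-26)
river: ρ → (-26,30,15)
river: ρ → (15,30,-26)
river: ρ → (-26,22,19)
river: ρ → (19,16,-29)
river: ρ → (-29,42,6)
river: ρ → (6,42,-29)
river: ρ → (-29,16,19)
ρ-cycle length = 8 (tail of 0 descent steps not counted)

8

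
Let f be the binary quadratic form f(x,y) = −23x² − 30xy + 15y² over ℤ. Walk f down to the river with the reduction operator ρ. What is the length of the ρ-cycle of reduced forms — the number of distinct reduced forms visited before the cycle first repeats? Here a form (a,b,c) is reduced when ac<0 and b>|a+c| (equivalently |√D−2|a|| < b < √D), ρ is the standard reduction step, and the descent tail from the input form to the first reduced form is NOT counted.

D = 2280, ⌊√D⌋ = 47
descent: ρ → (15,30,-23)  [lands on river]
river: ρ → (-23,16,22)
river: ρ → (22,28,-17)
river: ρ → (-17,40,10)
river: ρ → (10,40,-17)
river: ρ → (-17,28,22)
river: ρ → (22,16,-23)
river: ρ → (-23,30,15)
ρ-cycle length = 8 (tail of 1 descent step not counted)

8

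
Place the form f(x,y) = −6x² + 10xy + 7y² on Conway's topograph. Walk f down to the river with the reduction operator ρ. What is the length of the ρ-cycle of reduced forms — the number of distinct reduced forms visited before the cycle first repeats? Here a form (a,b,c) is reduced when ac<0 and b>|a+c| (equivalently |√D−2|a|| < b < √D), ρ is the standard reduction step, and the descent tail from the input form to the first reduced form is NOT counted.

D = 268, ⌊√D⌋ = 16
river: ρ → (7,4,-9)
river: ρ → (-9,14,2)
river: ρ → (2,14,-9)
river: ρ → (-9,4,7)
river: ρ → (7,10,-6)
river: ρ → (-6,14,3)
river: ρ → (3,16,-1)
river: ρ → (-1,16,3)
river: ρ → (3,14,-6)
river: ρ → (-6,10,7)
ρ-cycle length = 10 (tail of 0 descent steps not counted)

10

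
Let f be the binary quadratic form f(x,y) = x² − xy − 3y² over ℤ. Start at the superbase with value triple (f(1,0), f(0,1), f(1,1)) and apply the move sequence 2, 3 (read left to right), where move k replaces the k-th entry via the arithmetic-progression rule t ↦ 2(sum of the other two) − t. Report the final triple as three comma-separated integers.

start (1,-3,-3) = (f(1,0),f(0,1),f(1,1))
replace slot 2: 2·(1+(-3)) − (-3) = -1 → (1,-1,-3)
replace slot 3: 2·(1+(-1)) − (-3) = 3 → (1,-1,3)

1,-1,3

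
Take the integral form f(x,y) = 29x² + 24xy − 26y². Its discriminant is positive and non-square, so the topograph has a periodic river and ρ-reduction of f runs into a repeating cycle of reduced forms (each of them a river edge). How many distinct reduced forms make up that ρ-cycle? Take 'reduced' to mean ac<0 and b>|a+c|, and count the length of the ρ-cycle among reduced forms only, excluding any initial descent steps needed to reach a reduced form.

D = 3592, ⌊√D⌋ = 59
river: ρ → (-26,28,27)
river: ρ → (27,26,-27)
river: ρ → (-27,28,26)
river: ρ → (26,24,-29)
river: ρ → (-29,34,21)
river: ρ → (21,50,-13)
river: ρ → (-13,54,13)
river: ρ → (13,50,-21)
river: ρ → (-21,34,29)
river: ρ → (29,24,-26)
ρ-cycle length = 10 (tail of 0 descent steps not counted)

10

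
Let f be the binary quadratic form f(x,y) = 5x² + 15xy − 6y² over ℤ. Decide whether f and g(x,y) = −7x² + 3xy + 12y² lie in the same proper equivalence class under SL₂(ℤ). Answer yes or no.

D₁ = 345, D₂ = 345
river cycle of f (length 10): (-6, 9, 11), (11, 13, -4), (-4, 11, 14), (14, 17, -1), (-1, 17, 14), (14, 11, -4), (-4, 13, 11), (11, 9, -6), (-6, 15, 5), (5, 15, -6)
river cycle of g (length 10): (-7, 17, 2), (2, 15, -15), (-15, 15, 2), (2, 17, -7), (-7, 11, 8), (8, 5, -10), (-10, 15, 3), (3, 15, -10), (-10, 5, 8), (8, 11, -7)
cycles differ ⇒ inequivalent

no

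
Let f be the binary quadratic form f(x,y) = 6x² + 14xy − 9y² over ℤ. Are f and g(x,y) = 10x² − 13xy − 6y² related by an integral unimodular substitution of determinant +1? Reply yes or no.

D₁ = 412, D₂ = 409
discriminants differ ⇒ not SL₂(ℤ)-equivalent

no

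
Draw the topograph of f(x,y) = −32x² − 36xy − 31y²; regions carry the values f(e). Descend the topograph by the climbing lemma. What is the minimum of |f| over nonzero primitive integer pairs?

translate: b→-28 (≡36 mod 64), so (32,36,31)→(32,-28,27)
flip: (32,-28,27)→(27,28,32)
translate: b→-26 (≡28 mod 54), so (27,28,32)→(27,-26,31)
reduced (well bottom): (27,-26,31) with a≤c, −a<b≤a
well minimum |f| = |-27| = 27 (negative-definite)

27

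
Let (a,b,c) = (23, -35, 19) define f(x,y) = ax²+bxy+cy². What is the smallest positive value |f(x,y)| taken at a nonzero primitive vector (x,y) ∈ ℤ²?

translate: b→11 (≡-35 mod 46), so (23,-35,19)→(23,11,7)
flip: (23,11,7)→(7,-11,23)
translate: b→3 (≡-11 mod 14), so (7,-11,23)→(7,3,19)
reduced (well bottom): (7,3,19) with a≤c, −a<b≤a
well minimum = a = 7

7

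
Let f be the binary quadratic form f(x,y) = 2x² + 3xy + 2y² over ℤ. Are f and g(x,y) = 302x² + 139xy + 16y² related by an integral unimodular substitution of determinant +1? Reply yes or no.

D₁ = -7, D₂ = -7
f: translate: b→-1 (≡3 mod 4), so (2,3,2)→(2,-1,1)
f: flip: (2,-1,1)→(1,1,2)
f: reduced (well bottom): (1,1,2) with a≤c, −a<b≤a
g: flip: (302,139,16)→(16,-139,302)
g: translate: b→-11 (≡-139 mod 32), so (16,-139,302)→(16,-11,2)
g: flip: (16,-11,2)→(2,11,16)
g: translate: b→-1 (≡11 mod 4), so (2,11,16)→(2,-1,1)
g: flip: (2,-1,1)→(1,1,2)
g: reduced (well bottom): (1,1,2) with a≤c, −a<b≤a
reduced forms (1, 1, 2) vs (1, 1, 2) ⇒ equivalent

yes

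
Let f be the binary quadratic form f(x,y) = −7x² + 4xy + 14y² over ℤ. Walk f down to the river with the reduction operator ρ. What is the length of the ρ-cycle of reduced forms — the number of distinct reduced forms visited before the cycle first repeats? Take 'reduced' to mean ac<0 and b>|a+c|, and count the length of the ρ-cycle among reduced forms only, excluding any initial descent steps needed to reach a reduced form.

D = 408, ⌊√D⌋ = 20
descent: ρ → (14,-4,-7)
descent: ρ → (-7,18,3)  [lands on river]
river: ρ → (3,18,-7)
river: ρ → (-7,10,11)
river: ρ → (11,12,-6)
river: ρ → (-6,12,11)
river: ρ → (11,10,-7)
ρ-cycle length = 6 (tail of 2 descent steps not counted)

6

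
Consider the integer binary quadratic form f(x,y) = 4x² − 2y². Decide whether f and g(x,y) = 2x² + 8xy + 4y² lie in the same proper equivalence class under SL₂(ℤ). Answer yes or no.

D₁ = 32, D₂ = 32
river cycle of f (length 2): (-2, 4, 2), (2, 4, -2)
river cycle of g (length 2): (-2, 4, 2), (2, 4, -2)
cycles coincide ⇒ equivalent

yes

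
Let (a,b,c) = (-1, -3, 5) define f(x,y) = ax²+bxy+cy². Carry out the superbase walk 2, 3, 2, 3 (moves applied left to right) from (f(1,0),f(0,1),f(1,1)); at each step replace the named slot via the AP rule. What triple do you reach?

start (-1,5,1) = (f(1,0),f(0,1),f(1,1))
replace slot 2: 2·((-1)+1) − 5 = -5 → (-1,-5,1)
replace slot 3: 2·((-1)+(-5)) − 1 = -13 → (-1,-5,-13)
replace slot 2: 2·((-1)+(-13)) − (-5) = -23 → (-1,-23,-13)
replace slot 3: 2·((-1)+(-23)) − (-13) = -35 → (-1,-23,-35)

-1,-23,-35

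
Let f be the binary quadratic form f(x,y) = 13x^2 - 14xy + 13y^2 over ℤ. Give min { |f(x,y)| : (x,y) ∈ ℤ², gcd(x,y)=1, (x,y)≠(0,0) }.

translate: b→12 (≡-14 mod 26), so (13,-14,13)→(13,12,12)
flip: (13,12,12)→(12,-12,13)
translate: b→12 (≡-12 mod 24), so (12,-12,13)→(12,12,13)
reduced (well bottom): (12,12,13) with a≤c, −a<b≤a
well minimum = a = 12

12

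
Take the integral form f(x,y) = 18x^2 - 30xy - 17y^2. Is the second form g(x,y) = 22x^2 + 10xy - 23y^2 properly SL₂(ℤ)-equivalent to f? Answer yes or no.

D₁ = 2124, D₂ = 2124
river cycle of f (length 6): (-17, 30, 18), (18, 42, -5), (-5, 38, 34), (34, 30, -9), (-9, 42, 10), (10, 38, -17)
river cycle of g (length 10): (-23, 36, 9), (9, 36, -23), (-23, 10, 22), (22, 34, -11), (-11, 32, 25), (25, 18, -18), (-18, 18, 25), (25, 32, -11), (-11, 34, 22), (22, 10, -23)
cycles differ ⇒ inequivalent

no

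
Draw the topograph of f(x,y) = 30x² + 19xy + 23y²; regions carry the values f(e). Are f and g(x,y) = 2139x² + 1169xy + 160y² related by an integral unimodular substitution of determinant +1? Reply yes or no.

D₁ = -2399, D₂ = -2399
f: flip: (30,19,23)→(23,-19,30)
f: reduced (well bottom): (23,-19,30) with a≤c, −a<b≤a
g: flip: (2139,1169,160)→(160,-1169,2139)
g: translate: b→111 (≡-1169 mod 320), so (160,-1169,2139)→(160,111,23)
g: flip: (160,111,23)→(23,-111,160)
g: translate: b→-19 (≡-111 mod 46), so (23,-111,160)→(23,-19,30)
g: reduced (well bottom): (23,-19,30) with a≤c, −a<b≤a
reduced forms (23, -19, 30) vs (23, -19, 30) ⇒ equivalent

yes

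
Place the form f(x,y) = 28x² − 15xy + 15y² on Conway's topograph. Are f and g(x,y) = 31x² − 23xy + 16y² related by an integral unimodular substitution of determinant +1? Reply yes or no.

D₁ = -1455, D₂ = -1455
f: flip: (28,-15,15)→(15,15,28)
f: reduced (well bottom): (15,15,28) with a≤c, −a<b≤a
g: flip: (31,-23,16)→(16,23,31)
g: translate: b→-9 (≡23 mod 32), so (16,23,31)→(16,-9,24)
g: reduced (well bottom): (16,-9,24) with a≤c, −a<b≤a
reduced forms (15, 15, 28) vs (16, -9, 24) ⇒ inequivalent

no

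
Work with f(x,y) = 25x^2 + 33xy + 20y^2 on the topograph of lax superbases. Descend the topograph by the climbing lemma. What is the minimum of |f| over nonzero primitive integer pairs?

translate: b→-17 (≡33 mod 50), so (25,33,20)→(25,-17,12)
flip: (25,-17,12)→(12,17,25)
translate: b→-7 (≡17 mod 24), so (12,17,25)→(12,-7,20)
reduced (well bottom): (12,-7,20) with a≤c, −a<b≤a
well minimum = a = 12

12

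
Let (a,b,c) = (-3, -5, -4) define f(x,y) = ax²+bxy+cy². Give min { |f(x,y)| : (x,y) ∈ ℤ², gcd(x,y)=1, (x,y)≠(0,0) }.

translate: b→-1 (≡5 mod 6), so (3,5,4)→(3,-1,2)
flip: (3,-1,2)→(2,1,3)
reduced (well bottom): (2,1,3) with a≤c, −a<b≤a
well minimum |f| = |-2| = 2 (negative-definite)

2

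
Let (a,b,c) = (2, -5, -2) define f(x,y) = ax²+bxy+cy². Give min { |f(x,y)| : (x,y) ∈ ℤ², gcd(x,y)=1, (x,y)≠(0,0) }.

descent: ρ → (-2,5,2)  [lands on river]
river: ρ → (2,3,-4)
river: ρ → (-4,5,1)
river: ρ → (1,5,-4)
river: ρ → (-4,3,2)
river: ρ → (2,5,-2)
river: ρ → (-2,3,4)
river: ρ → (4,5,-1)
river: ρ → (-1,5,4)
river: ρ → (4,3,-2)
closes: descent 1, river 10
min |a| on river = 1

1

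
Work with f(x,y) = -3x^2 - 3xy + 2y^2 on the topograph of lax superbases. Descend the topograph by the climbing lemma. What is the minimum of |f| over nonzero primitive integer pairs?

descent: ρ → (2,3,-3)  [lands on river]
river: ρ → (-3,3,2)
river: ρ → (2,5,-1)
river: ρ → (-1,5,2)
closes: descent 1, river 4
min |a| on river = 1

1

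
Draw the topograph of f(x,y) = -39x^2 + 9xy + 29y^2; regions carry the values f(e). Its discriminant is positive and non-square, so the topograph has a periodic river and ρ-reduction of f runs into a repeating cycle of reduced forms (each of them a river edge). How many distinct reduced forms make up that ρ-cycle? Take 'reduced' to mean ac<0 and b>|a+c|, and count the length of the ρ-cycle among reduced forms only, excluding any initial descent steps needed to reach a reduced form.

D = 4605, ⌊√D⌋ = 67
descent: ρ → (29,49,-19)  [lands on river]
river: ρ → (-19,65,5)
river: ρ → (5,65,-19)
river: ρ → (-19,49,29)
river: ρ → (29,67,-1)
river: ρ → (-1,67,29)
ρ-cycle length = 6 (tail of 1 descent step not counted)

6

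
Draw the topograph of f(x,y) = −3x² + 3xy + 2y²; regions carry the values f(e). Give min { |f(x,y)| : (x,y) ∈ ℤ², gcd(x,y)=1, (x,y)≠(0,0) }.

river: ρ → (2,5,-1)
river: ρ → (-1,5,2)
river: ρ → (2,3,-3)
river: ρ → (-3,3,2)
closes: descent 0, river 4
min |a| on river = 1

1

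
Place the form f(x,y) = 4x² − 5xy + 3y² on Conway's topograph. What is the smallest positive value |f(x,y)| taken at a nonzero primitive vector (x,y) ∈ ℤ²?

translate: b→3 (≡-5 mod 8), so (4,-5,3)→(4,3,2)
flip: (4,3,2)→(2,-3,4)
translate: b→1 (≡-3 mod 4), so (2,-3,4)→(2,1,3)
reduced (well bottom): (2,1,3) with a≤c, −a<b≤a
well minimum = a = 2

2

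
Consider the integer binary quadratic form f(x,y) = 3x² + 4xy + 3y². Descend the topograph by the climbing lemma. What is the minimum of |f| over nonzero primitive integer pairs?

translate: b→-2 (≡4 mod 6), so (3,4,3)→(3,-2,2)
flip: (3,-2,2)→(2,2,3)
reduced (well bottom): (2,2,3) with a≤c, −a<b≤a
well minimum = a = 2

2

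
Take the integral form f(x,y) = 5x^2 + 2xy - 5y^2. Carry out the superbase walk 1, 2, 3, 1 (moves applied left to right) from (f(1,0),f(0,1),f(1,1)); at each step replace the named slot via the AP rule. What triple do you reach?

start (5,-5,2) = (f(1,0),f(0,1),f(1,1))
replace slot 1: 2·((-5)+2) − 5 = -11 → (-11,-5,2)
replace slot 2: 2·((-11)+2) − (-5) = -13 → (-11,-13,2)
replace slot 3: 2·((-11)+(-13)) − 2 = -50 → (-11,-13,-50)
replace slot 1: 2·((-13)+(-50)) − (-11) = -115 → (-115,-13,-50)

-115,-13,-50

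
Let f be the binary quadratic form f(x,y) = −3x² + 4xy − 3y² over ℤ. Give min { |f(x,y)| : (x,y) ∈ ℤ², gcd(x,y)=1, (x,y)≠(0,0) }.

translate: b→2 (≡-4 mod 6), so (3,-4,3)→(3,2,2)
flip: (3,2,2)→(2,-2,3)
translate: b→2 (≡-2 mod 4), so (2,-2,3)→(2,2,3)
reduced (well bottom): (2,2,3) with a≤c, −a<b≤a
well minimum |f| = |-2| = 2 (negative-definite)

2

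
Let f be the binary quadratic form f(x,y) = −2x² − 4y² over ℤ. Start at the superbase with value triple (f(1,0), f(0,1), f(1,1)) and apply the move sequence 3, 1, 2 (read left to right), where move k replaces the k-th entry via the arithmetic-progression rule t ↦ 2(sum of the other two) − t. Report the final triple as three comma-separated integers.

start (-2,-4,-6) = (f(1,0),f(0,1),f(1,1))
replace slot 3: 2·((-2)+(-4)) − (-6) = -6 → (-2,-4,-6)
replace slot 1: 2·((-4)+(-6)) − (-2) = -18 → (-18,-4,-6)
replace slot 2: 2·((-18)+(-6)) − (-4) = -44 → (-18,-44,-6)

-18,-44,-6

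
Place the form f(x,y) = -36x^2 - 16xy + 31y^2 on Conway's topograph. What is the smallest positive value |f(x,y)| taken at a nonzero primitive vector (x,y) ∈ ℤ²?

descent: ρ → (31,16,-36)  [lands on river]
river: ρ → (-36,56,11)
river: ρ → (11,54,-41)
river: ρ → (-41,28,24)
river: ρ → (24,68,-1)
river: ρ → (-1,68,24)
river: ρ → (24,28,-41)
river: ρ → (-41,54,11)
river: ρ → (11,56,-36)
river: ρ → (-36,16,31)
river: ρ → (31,46,-21)
river: ρ → (-21,38,39)
river: ρ → (39,40,-20)
river: ρ → (-20,40,39)
river: ρ → (39,38,-21)
river: ρ → (-21,46,31)
closes: descent 1, river 16
min |a| on river = 1

1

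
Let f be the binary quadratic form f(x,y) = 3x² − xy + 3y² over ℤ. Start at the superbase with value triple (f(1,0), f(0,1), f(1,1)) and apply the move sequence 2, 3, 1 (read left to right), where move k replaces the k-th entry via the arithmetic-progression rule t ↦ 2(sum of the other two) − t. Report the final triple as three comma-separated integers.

start (3,3,5) = (f(1,0),f(0,1),f(1,1))
replace slot 2: 2·(3+5) − 3 = 13 → (3,13,5)
replace slot 3: 2·(3+13) − 5 = 27 → (3,13,27)
replace slot 1: 2·(13+27) − 3 = 77 → (77,13,27)

77,13,27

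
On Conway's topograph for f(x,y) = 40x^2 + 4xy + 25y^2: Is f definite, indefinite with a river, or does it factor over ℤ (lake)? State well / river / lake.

D = b²−4ac = 4² − 4·40·25 = -3984
D < 0 ⇒ definite ⇒ every region one sign ⇒ single well

well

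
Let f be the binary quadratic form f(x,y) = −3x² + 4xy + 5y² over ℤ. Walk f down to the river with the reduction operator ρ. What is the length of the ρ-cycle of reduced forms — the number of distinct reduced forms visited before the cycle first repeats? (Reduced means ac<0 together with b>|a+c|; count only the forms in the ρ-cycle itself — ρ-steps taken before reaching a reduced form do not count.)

D = 76, ⌊√D⌋ = 8
river: ρ → (5,6,-2)
river: ρ → (-2,6,5)
river: ρ → (5,4,-3)
river: ρ → (-3,8,1)
river: ρ → (1,8,-3)
river: ρ → (-3,4,5)
ρ-cycle length = 6 (tail of 0 descent steps not counted)

6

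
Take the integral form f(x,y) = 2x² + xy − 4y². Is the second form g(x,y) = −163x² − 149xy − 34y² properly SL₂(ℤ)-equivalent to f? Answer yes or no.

D₁ = 33, D₂ = 33
river cycle of f (length 4): (2, 5, -1), (-1, 5, 2), (2, 3, -3), (-3, 3, 2)
river cycle of g (length 4): (-1, 5, 2), (2, 3, -3), (-3, 3, 2), (2, 5, -1)
cycles coincide ⇒ equivalent

yes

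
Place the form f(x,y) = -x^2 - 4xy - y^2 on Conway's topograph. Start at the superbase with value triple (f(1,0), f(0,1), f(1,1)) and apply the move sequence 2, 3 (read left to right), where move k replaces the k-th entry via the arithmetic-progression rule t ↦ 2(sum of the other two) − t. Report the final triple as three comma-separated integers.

start (-1,-1,-6) = (f(1,0),f(0,1),f(1,1))
replace slot 2: 2·((-1)+(-6)) − (-1) = -13 → (-1,-13,-6)
replace slot 3: 2·((-1)+(-13)) − (-6) = -22 → (-1,-13,-22)

-1,-13,-22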